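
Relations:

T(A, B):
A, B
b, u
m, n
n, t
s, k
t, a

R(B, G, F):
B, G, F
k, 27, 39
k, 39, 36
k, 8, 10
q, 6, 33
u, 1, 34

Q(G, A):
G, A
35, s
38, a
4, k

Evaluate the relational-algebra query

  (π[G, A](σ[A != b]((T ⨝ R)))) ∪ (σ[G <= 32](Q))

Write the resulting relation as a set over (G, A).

Joining T and R on B yields {(b, u, 1, 34), (s, k, 27, 39), (s, k, 39, 36), (s, k, 8, 10)}.
σ[A != b]: keep tuples satisfying A != b → {(s, k, 27, 39), (s, k, 39, 36), (s, k, 8, 10)}
Keep only column(s) G, A: {(27, s), (39, s), (8, s)}
σ[G <= 32]: keep tuples satisfying G <= 32 → {(4, k)}
Taking the union: {(27, s), (39, s), (4, k), (8, s)}

{(27, s), (39, s), (4, k), (8, s)}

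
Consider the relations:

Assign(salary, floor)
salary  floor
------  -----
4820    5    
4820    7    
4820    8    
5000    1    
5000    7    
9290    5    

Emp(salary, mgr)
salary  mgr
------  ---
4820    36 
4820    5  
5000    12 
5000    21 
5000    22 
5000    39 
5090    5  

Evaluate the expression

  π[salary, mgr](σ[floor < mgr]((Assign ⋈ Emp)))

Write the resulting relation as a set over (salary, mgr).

{(4820, 36), (5000, 12), (5000, 21), (5000, 22), (5000, 39)}

Joining Assign and Emp on salary yields {(4820, 5, 36), (4820, 5, 5), (4820, 7, 36), (4820, 7, 5), (4820, 8, 36), (4820, 8, 5), (5000, 1, 12), (5000, 1, 21), (5000, 1, 22), (5000, 1, 39), (5000, 7, 12), (5000, 7, 21), (5000, 7, 22), (5000, 7, 39)}.
Apply σ_{floor < mgr}; surviving tuples: {(4820, 5, 36), (4820, 7, 36), (4820, 8, 36), (5000, 1, 12), (5000, 1, 21), (5000, 1, 22), (5000, 1, 39), (5000, 7, 12), (5000, 7, 21), (5000, 7, 22), (5000, 7, 39)}
π_{salary, mgr} gives {(4820, 36), (5000, 12), (5000, 21), (5000, 22), (5000, 39)} (6 duplicate(s) eliminated).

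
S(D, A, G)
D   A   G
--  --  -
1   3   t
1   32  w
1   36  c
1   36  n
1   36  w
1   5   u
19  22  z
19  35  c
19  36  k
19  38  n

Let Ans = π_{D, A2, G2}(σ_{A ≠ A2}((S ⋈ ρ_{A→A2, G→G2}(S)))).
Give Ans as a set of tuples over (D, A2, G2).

ρ[A→A2, G→G2]: schema becomes (D, A2, G2); tuples unchanged.
S ⋈ ρ_{A→A2, G→G2}(S) (natural join on D): {(1, 3, t, 3, t), (1, 3, t, 32, w), (1, 3, t, 36, c), (1, 3, t, 36, n), (1, 3, t, 36, w), (1, 3, t, 5, u), (1, 32, w, 3, t), (1, 32, w, 32, w), (1, 32, w, 36, c), (1, 32, w, 36, n), (1, 32, w, 36, w), (1, 32, w, 5, u), (1, 36, c, 3, t), (1, 36, c, 32, w), (1, 36, c, 36, c), (1, 36, c, 36, n), (1, 36, c, 36, w), (1, 36, c, 5, u), (1, 36, n, 3, t), (1, 36, n, 32, w), (1, 36, n, 36, c), (1, 36, n, 36, n), (1, 36, n, 36, w), (1, 36, n, 5, u), (1, 36, w, 3, t), (1, 36, w, 32, w), (1, 36, w, 36, c), (1, 36, w, 36, n), (1, 36, w, 36, w), (1, 36, w, 5, u), (1, 5, u, 3, t), (1, 5, u, 32, w), (1, 5, u, 36, c), (1, 5, u, 36, n), (1, 5, u, 36, w), (1, 5, u, 5, u), (19, 22, z, 22, z), (19, 22, z, 35, c), (19, 22, z, 36, k), (19, 22, z, 38, n), (19, 35, c, 22, z), (19, 35, c, 35, c), (19, 35, c, 36, k), (19, 35, c, 38, n), (19, 36, k, 22, z), (19, 36, k, 35, c), (19, 36, k, 36, k), (19, 36, k, 38, n), (19, 38, n, 22, z), (19, 38, n, 35, c), (19, 38, n, 36, k), (19, 38, n, 38, n)}
Apply σ_{A ≠ A2}; surviving tuples: {(1, 3, t, 32, w), (1, 3, t, 36, c), (1, 3, t, 36, n), (1, 3, t, 36, w), (1, 3, t, 5, u), (1, 32, w, 3, t), (1, 32, w, 36, c), (1, 32, w, 36, n), (1, 32, w, 36, w), (1, 32, w, 5, u), (1, 36, c, 3, t), (1, 36, c, 32, w), (1, 36, c, 5, u), (1, 36, n, 3, t), (1, 36, n, 32, w), (1, 36, n, 5, u), (1, 36, w, 3, t), (1, 36, w, 32, w), (1, 36, w, 5, u), (1, 5, u, 3, t), (1, 5, u, 32, w), (1, 5, u, 36, c), (1, 5, u, 36, n), (1, 5, u, 36, w), (19, 22, z, 35, c), (19, 22, z, 36, k), (19, 22, z, 38, n), (19, 35, c, 22, z), (19, 35, c, 36, k), (19, 35, c, 38, n), (19, 36, k, 22, z), (19, 36, k, 35, c), (19, 36, k, 38, n), (19, 38, n, 22, z), (19, 38, n, 35, c), (19, 38, n, 36, k)}
π[D, A2, G2]: project onto (D, A2, G2) (26 duplicate(s) eliminated) → {(1, 3, t), (1, 32, w), (1, 36, c), (1, 36, n), (1, 36, w), (1, 5, u), (19, 22, z), (19, 35, c), (19, 36, k), (19, 38, n)}

{(1, 3, t), (1, 32, w), (1, 36, c), (1, 36, n), (1, 36, w), (1, 5, u), (19, 22, z), (19, 35, c), (19, 36, k), (19, 38, n)}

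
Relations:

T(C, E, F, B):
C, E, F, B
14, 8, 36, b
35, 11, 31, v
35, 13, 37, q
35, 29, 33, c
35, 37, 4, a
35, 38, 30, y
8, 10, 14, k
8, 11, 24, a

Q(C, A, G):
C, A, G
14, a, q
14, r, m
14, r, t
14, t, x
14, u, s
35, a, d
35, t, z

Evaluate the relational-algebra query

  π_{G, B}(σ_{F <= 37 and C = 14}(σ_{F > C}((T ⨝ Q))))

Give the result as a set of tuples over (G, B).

Natural join on C: {(14, 8, 36, b, a, q), (14, 8, 36, b, r, m), (14, 8, 36, b, r, t), (14, 8, 36, b, t, x), (14, 8, 36, b, u, s), (35, 11, 31, v, a, d), (35, 11, 31, v, t, z), (35, 13, 37, q, a, d), (35, 13, 37, q, t, z), (35, 29, 33, c, a, d), (35, 29, 33, c, t, z), (35, 37, 4, a, a, d), (35, 37, 4, a, t, z), (35, 38, 30, y, a, d), (35, 38, 30, y, t, z)}
σ[F > C]: keep tuples satisfying F > C → {(14, 8, 36, b, a, q), (14, 8, 36, b, r, m), (14, 8, 36, b, r, t), (14, 8, 36, b, t, x), (14, 8, 36, b, u, s), (35, 13, 37, q, a, d), (35, 13, 37, q, t, z)}
σ[F <= 37 and C = 14]: keep tuples satisfying F <= 37 and C = 14 → {(14, 8, 36, b, a, q), (14, 8, 36, b, r, m), (14, 8, 36, b, r, t), (14, 8, 36, b, t, x), (14, 8, 36, b, u, s)}
π[G, B]: project onto (G, B) → {(m, b), (q, b), (s, b), (t, b), (x, b)}

{(m, b), (q, b), (s, b), (t, b), (x, b)}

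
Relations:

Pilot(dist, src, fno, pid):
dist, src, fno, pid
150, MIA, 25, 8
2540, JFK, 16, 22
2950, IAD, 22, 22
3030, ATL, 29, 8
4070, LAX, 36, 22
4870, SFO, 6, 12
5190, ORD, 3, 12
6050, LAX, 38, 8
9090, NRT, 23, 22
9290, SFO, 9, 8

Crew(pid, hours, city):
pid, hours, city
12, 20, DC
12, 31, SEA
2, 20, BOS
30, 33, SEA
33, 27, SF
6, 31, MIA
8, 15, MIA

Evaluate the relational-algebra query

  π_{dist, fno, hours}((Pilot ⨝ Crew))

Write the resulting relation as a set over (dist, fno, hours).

Joining Pilot and Crew on pid yields {(150, MIA, 25, 8, 15, MIA), (3030, ATL, 29, 8, 15, MIA), (4870, SFO, 6, 12, 20, DC), (4870, SFO, 6, 12, 31, SEA), (5190, ORD, 3, 12, 20, DC), (5190, ORD, 3, 12, 31, SEA), (6050, LAX, 38, 8, 15, MIA), (9290, SFO, 9, 8, 15, MIA)}.
π[dist, fno, hours]: project onto (dist, fno, hours) → {(150, 25, 15), (3030, 29, 15), (4870, 6, 20), (4870, 6, 31), (5190, 3, 20), (5190, 3, 31), (6050, 38, 15), (9290, 9, 15)}

{(150, 25, 15), (3030, 29, 15), (4870, 6, 20), (4870, 6, 31), (5190, 3, 20), (5190, 3, 31), (6050, 38, 15), (9290, 9, 15)}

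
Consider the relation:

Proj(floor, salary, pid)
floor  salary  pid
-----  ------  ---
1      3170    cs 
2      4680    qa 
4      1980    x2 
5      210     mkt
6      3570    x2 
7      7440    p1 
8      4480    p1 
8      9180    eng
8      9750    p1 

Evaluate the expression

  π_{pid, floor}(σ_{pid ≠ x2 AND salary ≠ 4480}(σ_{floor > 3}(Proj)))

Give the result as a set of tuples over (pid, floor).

{(eng, 8), (mkt, 5), (p1, 7), (p1, 8)}

σ[floor > 3]: keep tuples satisfying floor > 3 → {(4, 1980, x2), (5, 210, mkt), (6, 3570, x2), (7, 7440, p1), (8, 4480, p1), (8, 9180, eng), (8, 9750, p1)}
σ[pid ≠ x2 AND salary ≠ 4480]: keep tuples satisfying pid ≠ x2 AND salary ≠ 4480 → {(5, 210, mkt), (7, 7440, p1), (8, 9180, eng), (8, 9750, p1)}
Projecting to pid, floor: {(eng, 8), (mkt, 5), (p1, 7), (p1, 8)}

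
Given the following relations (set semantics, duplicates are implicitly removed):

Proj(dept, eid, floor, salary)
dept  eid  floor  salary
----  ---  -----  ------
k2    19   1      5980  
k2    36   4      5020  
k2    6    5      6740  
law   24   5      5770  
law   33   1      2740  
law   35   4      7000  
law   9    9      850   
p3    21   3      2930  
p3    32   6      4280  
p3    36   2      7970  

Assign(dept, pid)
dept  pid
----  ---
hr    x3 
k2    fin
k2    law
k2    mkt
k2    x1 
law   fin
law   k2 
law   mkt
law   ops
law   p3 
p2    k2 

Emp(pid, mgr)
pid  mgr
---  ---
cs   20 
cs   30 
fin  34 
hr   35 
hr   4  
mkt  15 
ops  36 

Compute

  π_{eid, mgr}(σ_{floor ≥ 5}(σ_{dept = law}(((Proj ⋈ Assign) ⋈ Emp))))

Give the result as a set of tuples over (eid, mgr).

{(24, 15), (24, 34), (24, 36), (9, 15), (9, 34), (9, 36)}

Joining Proj and Assign on dept yields {(k2, 19, 1, 5980, fin), (k2, 19, 1, 5980, law), (k2, 19, 1, 5980, mkt), (k2, 19, 1, 5980, x1), (k2, 36, 4, 5020, fin), (k2, 36, 4, 5020, law), (k2, 36, 4, 5020, mkt), (k2, 36, 4, 5020, x1), (k2, 6, 5, 6740, fin), (k2, 6, 5, 6740, law), (k2, 6, 5, 6740, mkt), (k2, 6, 5, 6740, x1), (law, 24, 5, 5770, fin), (law, 24, 5, 5770, k2), (law, 24, 5, 5770, mkt), (law, 24, 5, 5770, ops), (law, 24, 5, 5770, p3), (law, 33, 1, 2740, fin), (law, 33, 1, 2740, k2), (law, 33, 1, 2740, mkt), (law, 33, 1, 2740, ops), (law, 33, 1, 2740, p3), (law, 35, 4, 7000, fin), (law, 35, 4, 7000, k2), (law, 35, 4, 7000, mkt), (law, 35, 4, 7000, ops), (law, 35, 4, 7000, p3), (law, 9, 9, 850, fin), (law, 9, 9, 850, k2), (law, 9, 9, 850, mkt), (law, 9, 9, 850, ops), (law, 9, 9, 850, p3)}.
Joining (Proj ⋈ Assign) and Emp on pid yields {(k2, 19, 1, 5980, fin, 34), (k2, 19, 1, 5980, mkt, 15), (k2, 36, 4, 5020, fin, 34), (k2, 36, 4, 5020, mkt, 15), (k2, 6, 5, 6740, fin, 34), (k2, 6, 5, 6740, mkt, 15), (law, 24, 5, 5770, fin, 34), (law, 24, 5, 5770, mkt, 15), (law, 24, 5, 5770, ops, 36), (law, 33, 1, 2740, fin, 34), (law, 33, 1, 2740, mkt, 15), (law, 33, 1, 2740, ops, 36), (law, 35, 4, 7000, fin, 34), (law, 35, 4, 7000, mkt, 15), (law, 35, 4, 7000, ops, 36), (law, 9, 9, 850, fin, 34), (law, 9, 9, 850, mkt, 15), (law, 9, 9, 850, ops, 36)}.
σ[dept = law]: keep tuples satisfying dept = law → {(law, 24, 5, 5770, fin, 34), (law, 24, 5, 5770, mkt, 15), (law, 24, 5, 5770, ops, 36), (law, 33, 1, 2740, fin, 34), (law, 33, 1, 2740, mkt, 15), (law, 33, 1, 2740, ops, 36), (law, 35, 4, 7000, fin, 34), (law, 35, 4, 7000, mkt, 15), (law, 35, 4, 7000, ops, 36), (law, 9, 9, 850, fin, 34), (law, 9, 9, 850, mkt, 15), (law, 9, 9, 850, ops, 36)}
σ[floor ≥ 5]: keep tuples satisfying floor ≥ 5 → {(law, 24, 5, 5770, fin, 34), (law, 24, 5, 5770, mkt, 15), (law, 24, 5, 5770, ops, 36), (law, 9, 9, 850, fin, 34), (law, 9, 9, 850, mkt, 15), (law, 9, 9, 850, ops, 36)}
π[eid, mgr]: project onto (eid, mgr) → {(24, 15), (24, 34), (24, 36), (9, 15), (9, 34), (9, 36)}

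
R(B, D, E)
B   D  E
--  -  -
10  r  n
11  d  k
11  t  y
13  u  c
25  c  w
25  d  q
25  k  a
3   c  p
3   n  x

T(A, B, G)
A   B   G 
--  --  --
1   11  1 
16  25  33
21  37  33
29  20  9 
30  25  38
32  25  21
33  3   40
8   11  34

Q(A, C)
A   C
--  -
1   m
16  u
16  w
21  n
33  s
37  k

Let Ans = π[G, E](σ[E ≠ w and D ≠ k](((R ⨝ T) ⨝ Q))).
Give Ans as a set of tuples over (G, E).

{(1, k), (1, y), (33, q), (40, p), (40, x)}

R ⋈ T (natural join on B): {(11, d, k, 1, 1), (11, d, k, 8, 34), (11, t, y, 1, 1), (11, t, y, 8, 34), (25, c, w, 16, 33), (25, c, w, 30, 38), (25, c, w, 32, 21), (25, d, q, 16, 33), (25, d, q, 30, 38), (25, d, q, 32, 21), (25, k, a, 16, 33), (25, k, a, 30, 38), (25, k, a, 32, 21), (3, c, p, 33, 40), (3, n, x, 33, 40)}
(R ⨝ T) ⋈ Q (natural join on A): {(11, d, k, 1, 1, m), (11, t, y, 1, 1, m), (25, c, w, 16, 33, u), (25, c, w, 16, 33, w), (25, d, q, 16, 33, u), (25, d, q, 16, 33, w), (25, k, a, 16, 33, u), (25, k, a, 16, 33, w), (3, c, p, 33, 40, s), (3, n, x, 33, 40, s)}
σ[E ≠ w and D ≠ k]: keep tuples satisfying E ≠ w and D ≠ k → {(11, d, k, 1, 1, m), (11, t, y, 1, 1, m), (25, d, q, 16, 33, u), (25, d, q, 16, 33, w), (3, c, p, 33, 40, s), (3, n, x, 33, 40, s)}
Keep only column(s) G, E (1 duplicate(s) eliminated): {(1, k), (1, y), (33, q), (40, p), (40, x)}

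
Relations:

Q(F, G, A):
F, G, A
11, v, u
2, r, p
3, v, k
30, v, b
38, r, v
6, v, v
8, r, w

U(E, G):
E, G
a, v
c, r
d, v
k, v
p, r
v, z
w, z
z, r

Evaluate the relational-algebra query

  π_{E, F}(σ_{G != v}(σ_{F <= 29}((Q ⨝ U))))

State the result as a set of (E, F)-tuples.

Natural join on G: {(11, v, u, a), (11, v, u, d), (11, v, u, k), (2, r, p, c), (2, r, p, p), (2, r, p, z), (3, v, k, a), (3, v, k, d), (3, v, k, k), (30, v, b, a), (30, v, b, d), (30, v, b, k), (38, r, v, c), (38, r, v, p), (38, r, v, z), (6, v, v, a), (6, v, v, d), (6, v, v, k), (8, r, w, c), (8, r, w, p), (8, r, w, z)}
Apply σ_{F <= 29}; surviving tuples: {(11, v, u, a), (11, v, u, d), (11, v, u, k), (2, r, p, c), (2, r, p, p), (2, r, p, z), (3, v, k, a), (3, v, k, d), (3, v, k, k), (6, v, v, a), (6, v, v, d), (6, v, v, k), (8, r, w, c), (8, r, w, p), (8, r, w, z)}
Apply σ_{G != v}; surviving tuples: {(2, r, p, c), (2, r, p, p), (2, r, p, z), (8, r, w, c), (8, r, w, p), (8, r, w, z)}
Projecting to E, F: {(c, 2), (c, 8), (p, 2), (p, 8), (z, 2), (z, 8)}

{(c, 2), (c, 8), (p, 2), (p, 8), (z, 2), (z, 8)}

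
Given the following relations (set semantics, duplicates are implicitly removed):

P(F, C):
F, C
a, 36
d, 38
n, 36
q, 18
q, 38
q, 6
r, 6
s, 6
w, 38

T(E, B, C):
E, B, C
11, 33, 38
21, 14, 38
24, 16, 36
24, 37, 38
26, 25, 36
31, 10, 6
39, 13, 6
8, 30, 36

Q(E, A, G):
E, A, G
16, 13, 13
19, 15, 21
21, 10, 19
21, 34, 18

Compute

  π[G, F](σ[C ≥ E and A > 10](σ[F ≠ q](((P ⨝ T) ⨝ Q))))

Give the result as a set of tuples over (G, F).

{(18, d), (18, w)}

Natural join on C: {(a, 36, 24, 16), (a, 36, 26, 25), (a, 36, 8, 30), (d, 38, 11, 33), (d, 38, 21, 14), (d, 38, 24, 37), (n, 36, 24, 16), (n, 36, 26, 25), (n, 36, 8, 30), (q, 38, 11, 33), (q, 38, 21, 14), (q, 38, 24, 37), (q, 6, 31, 10), (q, 6, 39, 13), (r, 6, 31, 10), (r, 6, 39, 13), (s, 6, 31, 10), (s, 6, 39, 13), (w, 38, 11, 33), (w, 38, 21, 14), (w, 38, 24, 37)}
Natural join on E: {(d, 38, 21, 14, 10, 19), (d, 38, 21, 14, 34, 18), (q, 38, 21, 14, 10, 19), (q, 38, 21, 14, 34, 18), (w, 38, 21, 14, 10, 19), (w, 38, 21, 14, 34, 18)}
σ[F ≠ q]: keep tuples satisfying F ≠ q → {(d, 38, 21, 14, 10, 19), (d, 38, 21, 14, 34, 18), (w, 38, 21, 14, 10, 19), (w, 38, 21, 14, 34, 18)}
σ[C ≥ E and A > 10]: keep tuples satisfying C ≥ E and A > 10 → {(d, 38, 21, 14, 34, 18), (w, 38, 21, 14, 34, 18)}
π[G, F]: project onto (G, F) → {(18, d), (18, w)}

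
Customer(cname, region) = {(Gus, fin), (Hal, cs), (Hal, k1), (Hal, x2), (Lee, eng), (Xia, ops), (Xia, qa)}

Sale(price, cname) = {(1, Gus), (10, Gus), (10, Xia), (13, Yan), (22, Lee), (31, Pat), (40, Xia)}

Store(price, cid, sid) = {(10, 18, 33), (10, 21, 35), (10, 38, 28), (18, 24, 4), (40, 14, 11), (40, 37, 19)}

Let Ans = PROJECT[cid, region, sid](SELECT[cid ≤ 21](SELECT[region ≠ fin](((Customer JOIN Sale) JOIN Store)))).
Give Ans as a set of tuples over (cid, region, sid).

{(14, ops, 11), (14, qa, 11), (18, ops, 33), (18, qa, 33), (21, ops, 35), (21, qa, 35)}

Customer ⋈ Sale (natural join on cname): {(Gus, fin, 1), (Gus, fin, 10), (Lee, eng, 22), (Xia, ops, 10), (Xia, ops, 40), (Xia, qa, 10), (Xia, qa, 40)}
(Customer JOIN Sale) ⋈ Store (natural join on price): {(Gus, fin, 10, 18, 33), (Gus, fin, 10, 21, 35), (Gus, fin, 10, 38, 28), (Xia, ops, 10, 18, 33), (Xia, ops, 10, 21, 35), (Xia, ops, 10, 38, 28), (Xia, ops, 40, 14, 11), (Xia, ops, 40, 37, 19), (Xia, qa, 10, 18, 33), (Xia, qa, 10, 21, 35), (Xia, qa, 10, 38, 28), (Xia, qa, 40, 14, 11), (Xia, qa, 40, 37, 19)}
Apply σ_{region ≠ fin}; surviving tuples: {(Xia, ops, 10, 18, 33), (Xia, ops, 10, 21, 35), (Xia, ops, 10, 38, 28), (Xia, ops, 40, 14, 11), (Xia, ops, 40, 37, 19), (Xia, qa, 10, 18, 33), (Xia, qa, 10, 21, 35), (Xia, qa, 10, 38, 28), (Xia, qa, 40, 14, 11), (Xia, qa, 40, 37, 19)}
Apply σ_{cid ≤ 21}; surviving tuples: {(Xia, ops, 10, 18, 33), (Xia, ops, 10, 21, 35), (Xia, ops, 40, 14, 11), (Xia, qa, 10, 18, 33), (Xia, qa, 10, 21, 35), (Xia, qa, 40, 14, 11)}
Projecting to cid, region, sid: {(14, ops, 11), (14, qa, 11), (18, ops, 33), (18, qa, 33), (21, ops, 35), (21, qa, 35)}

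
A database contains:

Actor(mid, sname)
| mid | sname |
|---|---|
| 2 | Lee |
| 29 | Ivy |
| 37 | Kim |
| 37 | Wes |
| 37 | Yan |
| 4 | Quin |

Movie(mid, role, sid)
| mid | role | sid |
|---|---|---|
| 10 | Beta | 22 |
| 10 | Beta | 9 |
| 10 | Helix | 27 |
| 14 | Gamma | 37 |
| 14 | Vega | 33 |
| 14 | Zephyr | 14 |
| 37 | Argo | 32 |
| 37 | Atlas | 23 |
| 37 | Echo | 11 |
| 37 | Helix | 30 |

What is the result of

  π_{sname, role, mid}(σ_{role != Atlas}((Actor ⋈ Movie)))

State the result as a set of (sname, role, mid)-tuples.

{(Kim, Argo, 37), (Kim, Echo, 37), (Kim, Helix, 37), (Wes, Argo, 37), (Wes, Echo, 37), (Wes, Helix, 37), (Yan, Argo, 37), (Yan, Echo, 37), (Yan, Helix, 37)}

Natural join on mid: {(37, Kim, Argo, 32), (37, Kim, Atlas, 23), (37, Kim, Echo, 11), (37, Kim, Helix, 30), (37, Wes, Argo, 32), (37, Wes, Atlas, 23), (37, Wes, Echo, 11), (37, Wes, Helix, 30), (37, Yan, Argo, 32), (37, Yan, Atlas, 23), (37, Yan, Echo, 11), (37, Yan, Helix, 30)}
Filtering on role != Atlas leaves {(37, Kim, Argo, 32), (37, Kim, Echo, 11), (37, Kim, Helix, 30), (37, Wes, Argo, 32), (37, Wes, Echo, 11), (37, Wes, Helix, 30), (37, Yan, Argo, 32), (37, Yan, Echo, 11), (37, Yan, Helix, 30)}.
Keep only column(s) sname, role, mid: {(Kim, Argo, 37), (Kim, Echo, 37), (Kim, Helix, 37), (Wes, Argo, 37), (Wes, Echo, 37), (Wes, Helix, 37), (Yan, Argo, 37), (Yan, Echo, 37), (Yan, Helix, 37)}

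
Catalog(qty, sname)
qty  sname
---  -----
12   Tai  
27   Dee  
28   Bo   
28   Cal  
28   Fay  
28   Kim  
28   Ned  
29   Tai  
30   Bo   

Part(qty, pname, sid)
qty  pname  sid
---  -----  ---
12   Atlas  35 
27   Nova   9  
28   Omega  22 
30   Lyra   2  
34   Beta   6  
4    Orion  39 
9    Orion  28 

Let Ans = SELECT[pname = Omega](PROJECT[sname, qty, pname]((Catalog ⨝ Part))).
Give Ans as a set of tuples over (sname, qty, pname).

Joining Catalog and Part on qty yields {(12, Tai, Atlas, 35), (27, Dee, Nova, 9), (28, Bo, Omega, 22), (28, Cal, Omega, 22), (28, Fay, Omega, 22), (28, Kim, Omega, 22), (28, Ned, Omega, 22), (30, Bo, Lyra, 2)}.
π_{sname, qty, pname} gives {(Bo, 28, Omega), (Bo, 30, Lyra), (Cal, 28, Omega), (Dee, 27, Nova), (Fay, 28, Omega), (Kim, 28, Omega), (Ned, 28, Omega), (Tai, 12, Atlas)}.
σ[pname = Omega]: keep tuples satisfying pname = Omega → {(Bo, 28, Omega), (Cal, 28, Omega), (Fay, 28, Omega), (Kim, 28, Omega), (Ned, 28, Omega)}

{(Bo, 28, Omega), (Cal, 28, Omega), (Fay, 28, Omega), (Kim, 28, Omega), (Ned, 28, Omega)}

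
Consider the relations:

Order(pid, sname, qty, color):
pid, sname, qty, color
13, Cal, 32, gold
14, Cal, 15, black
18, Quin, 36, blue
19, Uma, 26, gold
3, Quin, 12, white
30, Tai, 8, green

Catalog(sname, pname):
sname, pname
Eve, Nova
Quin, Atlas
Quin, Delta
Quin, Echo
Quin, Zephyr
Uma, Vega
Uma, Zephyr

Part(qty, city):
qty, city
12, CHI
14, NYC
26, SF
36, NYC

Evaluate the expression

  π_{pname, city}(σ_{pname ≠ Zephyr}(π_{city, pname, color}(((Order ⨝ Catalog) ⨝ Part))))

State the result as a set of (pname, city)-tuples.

Joining Order and Catalog on sname yields {(18, Quin, 36, blue, Atlas), (18, Quin, 36, blue, Delta), (18, Quin, 36, blue, Echo), (18, Quin, 36, blue, Zephyr), (19, Uma, 26, gold, Vega), (19, Uma, 26, gold, Zephyr), (3, Quin, 12, white, Atlas), (3, Quin, 12, white, Delta), (3, Quin, 12, white, Echo), (3, Quin, 12, white, Zephyr)}.
Joining (Order ⨝ Catalog) and Part on qty yields {(18, Quin, 36, blue, Atlas, NYC), (18, Quin, 36, blue, Delta, NYC), (18, Quin, 36, blue, Echo, NYC), (18, Quin, 36, blue, Zephyr, NYC), (19, Uma, 26, gold, Vega, SF), (19, Uma, 26, gold, Zephyr, SF), (3, Quin, 12, white, Atlas, CHI), (3, Quin, 12, white, Delta, CHI), (3, Quin, 12, white, Echo, CHI), (3, Quin, 12, white, Zephyr, CHI)}.
Projecting to city, pname, color: {(CHI, Atlas, white), (CHI, Delta, white), (CHI, Echo, white), (CHI, Zephyr, white), (NYC, Atlas, blue), (NYC, Delta, blue), (NYC, Echo, blue), (NYC, Zephyr, blue), (SF, Vega, gold), (SF, Zephyr, gold)}
Filtering on pname ≠ Zephyr leaves {(CHI, Atlas, white), (CHI, Delta, white), (CHI, Echo, white), (NYC, Atlas, blue), (NYC, Delta, blue), (NYC, Echo, blue), (SF, Vega, gold)}.
Projecting to pname, city: {(Atlas, CHI), (Atlas, NYC), (Delta, CHI), (Delta, NYC), (Echo, CHI), (Echo, NYC), (Vega, SF)}

{(Atlas, CHI), (Atlas, NYC), (Delta, CHI), (Delta, NYC), (Echo, CHI), (Echo, NYC), (Vega, SF)}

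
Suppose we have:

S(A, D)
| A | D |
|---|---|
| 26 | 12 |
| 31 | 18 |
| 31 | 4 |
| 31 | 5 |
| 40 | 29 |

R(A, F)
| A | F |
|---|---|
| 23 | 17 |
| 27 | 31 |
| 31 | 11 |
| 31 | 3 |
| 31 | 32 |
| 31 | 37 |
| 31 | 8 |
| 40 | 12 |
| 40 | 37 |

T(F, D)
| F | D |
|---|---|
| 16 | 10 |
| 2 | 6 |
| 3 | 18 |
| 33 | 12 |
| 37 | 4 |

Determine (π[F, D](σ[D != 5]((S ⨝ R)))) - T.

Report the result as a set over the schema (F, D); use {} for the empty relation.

{(11, 18), (11, 4), (12, 29), (3, 4), (32, 18), (32, 4), (37, 18), (37, 29), (8, 18), (8, 4)}

Joining S and R on A yields {(31, 18, 11), (31, 18, 3), (31, 18, 32), (31, 18, 37), (31, 18, 8), (31, 4, 11), (31, 4, 3), (31, 4, 32), (31, 4, 37), (31, 4, 8), (31, 5, 11), (31, 5, 3), (31, 5, 32), (31, 5, 37), (31, 5, 8), (40, 29, 12), (40, 29, 37)}.
Selection D != 5: {(31, 18, 11), (31, 18, 3), (31, 18, 32), (31, 18, 37), (31, 18, 8), (31, 4, 11), (31, 4, 3), (31, 4, 32), (31, 4, 37), (31, 4, 8), (40, 29, 12), (40, 29, 37)}
π[F, D]: project onto (F, D) → {(11, 18), (11, 4), (12, 29), (3, 18), (3, 4), (32, 18), (32, 4), (37, 18), (37, 29), (37, 4), (8, 18), (8, 4)}
Difference: {(11, 18), (11, 4), (12, 29), (3, 18), (3, 4), (32, 18), (32, 4), (37, 18), (37, 29), (37, 4), (8, 18), (8, 4)} with {(16, 10), (2, 6), (3, 18), (33, 12), (37, 4)} → {(11, 18), (11, 4), (12, 29), (3, 4), (32, 18), (32, 4), (37, 18), (37, 29), (8, 18), (8, 4)}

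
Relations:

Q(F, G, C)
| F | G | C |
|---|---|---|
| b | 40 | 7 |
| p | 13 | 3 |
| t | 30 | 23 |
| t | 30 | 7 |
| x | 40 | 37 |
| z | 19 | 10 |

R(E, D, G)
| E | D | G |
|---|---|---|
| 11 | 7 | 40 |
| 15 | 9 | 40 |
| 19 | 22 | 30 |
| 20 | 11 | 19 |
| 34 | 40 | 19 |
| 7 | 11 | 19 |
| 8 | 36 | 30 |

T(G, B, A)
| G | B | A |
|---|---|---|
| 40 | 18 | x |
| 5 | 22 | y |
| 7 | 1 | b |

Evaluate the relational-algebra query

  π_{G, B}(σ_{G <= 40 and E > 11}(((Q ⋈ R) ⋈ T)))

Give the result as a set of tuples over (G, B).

{(40, 18)}

Joining Q and R on G yields {(b, 40, 7, 11, 7), (b, 40, 7, 15, 9), (t, 30, 23, 19, 22), (t, 30, 23, 8, 36), (t, 30, 7, 19, 22), (t, 30, 7, 8, 36), (x, 40, 37, 11, 7), (x, 40, 37, 15, 9), (z, 19, 10, 20, 11), (z, 19, 10, 34, 40), (z, 19, 10, 7, 11)}.
Joining (Q ⋈ R) and T on G yields {(b, 40, 7, 11, 7, 18, x), (b, 40, 7, 15, 9, 18, x), (x, 40, 37, 11, 7, 18, x), (x, 40, 37, 15, 9, 18, x)}.
Selection G <= 40 and E > 11: {(b, 40, 7, 15, 9, 18, x), (x, 40, 37, 15, 9, 18, x)}
π[G, B]: project onto (G, B) (1 duplicate(s) eliminated) → {(40, 18)}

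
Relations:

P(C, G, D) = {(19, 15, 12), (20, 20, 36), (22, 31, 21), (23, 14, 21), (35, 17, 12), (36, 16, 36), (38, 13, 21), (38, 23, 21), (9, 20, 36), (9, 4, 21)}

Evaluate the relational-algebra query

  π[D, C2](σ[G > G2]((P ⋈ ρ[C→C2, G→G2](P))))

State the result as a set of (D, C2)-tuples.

ρ[C→C2, G→G2]: schema becomes (C2, G2, D); tuples unchanged.
P ⋈ ρ[C→C2, G→G2](P) (natural join on D): {(19, 15, 12, 19, 15), (19, 15, 12, 35, 17), (20, 20, 36, 20, 20), (20, 20, 36, 36, 16), (20, 20, 36, 9, 20), (22, 31, 21, 22, 31), (22, 31, 21, 23, 14), (22, 31, 21, 38, 13), (22, 31, 21, 38, 23), (22, 31, 21, 9, 4), (23, 14, 21, 22, 31), (23, 14, 21, 23, 14), (23, 14, 21, 38, 13), (23, 14, 21, 38, 23), (23, 14, 21, 9, 4), (35, 17, 12, 19, 15), (35, 17, 12, 35, 17), (36, 16, 36, 20, 20), (36, 16, 36, 36, 16), (36, 16, 36, 9, 20), (38, 13, 21, 22, 31), (38, 13, 21, 23, 14), (38, 13, 21, 38, 13), (38, 13, 21, 38, 23), (38, 13, 21, 9, 4), (38, 23, 21, 22, 31), (38, 23, 21, 23, 14), (38, 23, 21, 38, 13), (38, 23, 21, 38, 23), (38, 23, 21, 9, 4), (9, 20, 36, 20, 20), (9, 20, 36, 36, 16), (9, 20, 36, 9, 20), (9, 4, 21, 22, 31), (9, 4, 21, 23, 14), (9, 4, 21, 38, 13), (9, 4, 21, 38, 23), (9, 4, 21, 9, 4)}
Filtering on G > G2 leaves {(20, 20, 36, 36, 16), (22, 31, 21, 23, 14), (22, 31, 21, 38, 13), (22, 31, 21, 38, 23), (22, 31, 21, 9, 4), (23, 14, 21, 38, 13), (23, 14, 21, 9, 4), (35, 17, 12, 19, 15), (38, 13, 21, 9, 4), (38, 23, 21, 23, 14), (38, 23, 21, 38, 13), (38, 23, 21, 9, 4), (9, 20, 36, 36, 16)}.
π[D, C2]: project onto (D, C2) (8 duplicate(s) eliminated) → {(12, 19), (21, 23), (21, 38), (21, 9), (36, 36)}

{(12, 19), (21, 23), (21, 38), (21, 9), (36, 36)}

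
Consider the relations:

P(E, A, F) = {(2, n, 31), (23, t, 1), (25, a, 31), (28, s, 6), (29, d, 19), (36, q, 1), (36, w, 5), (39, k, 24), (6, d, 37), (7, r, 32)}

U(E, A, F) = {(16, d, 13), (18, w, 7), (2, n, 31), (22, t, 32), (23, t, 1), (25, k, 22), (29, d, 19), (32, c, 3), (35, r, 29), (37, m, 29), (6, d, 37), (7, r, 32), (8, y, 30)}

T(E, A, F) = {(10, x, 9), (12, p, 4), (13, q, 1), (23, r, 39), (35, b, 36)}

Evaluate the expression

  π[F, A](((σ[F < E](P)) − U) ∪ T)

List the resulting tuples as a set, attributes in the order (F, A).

Filtering on F < E leaves {(23, t, 1), (28, s, 6), (29, d, 19), (36, q, 1), (36, w, 5), (39, k, 24)}.
Taking the difference: {(28, s, 6), (36, q, 1), (36, w, 5), (39, k, 24)}
Taking the union: {(10, x, 9), (12, p, 4), (13, q, 1), (23, r, 39), (28, s, 6), (35, b, 36), (36, q, 1), (36, w, 5), (39, k, 24)}
Projecting to F, A (1 duplicate(s) eliminated): {(1, q), (24, k), (36, b), (39, r), (4, p), (5, w), (6, s), (9, x)}

{(1, q), (24, k), (36, b), (39, r), (4, p), (5, w), (6, s), (9, x)}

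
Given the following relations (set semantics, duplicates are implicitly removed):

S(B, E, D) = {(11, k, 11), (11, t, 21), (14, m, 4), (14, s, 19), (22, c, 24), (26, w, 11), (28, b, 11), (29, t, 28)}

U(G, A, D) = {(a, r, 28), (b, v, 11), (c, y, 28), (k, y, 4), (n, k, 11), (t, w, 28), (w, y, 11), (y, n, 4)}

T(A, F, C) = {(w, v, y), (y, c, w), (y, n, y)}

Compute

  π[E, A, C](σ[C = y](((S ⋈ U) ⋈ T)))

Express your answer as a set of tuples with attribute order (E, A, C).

{(b, y, y), (k, y, y), (m, y, y), (t, w, y), (t, y, y), (w, y, y)}

Joining S and U on D yields {(11, k, 11, b, v), (11, k, 11, n, k), (11, k, 11, w, y), (14, m, 4, k, y), (14, m, 4, y, n), (26, w, 11, b, v), (26, w, 11, n, k), (26, w, 11, w, y), (28, b, 11, b, v), (28, b, 11, n, k), (28, b, 11, w, y), (29, t, 28, a, r), (29, t, 28, c, y), (29, t, 28, t, w)}.
Joining (S ⋈ U) and T on A yields {(11, k, 11, w, y, c, w), (11, k, 11, w, y, n, y), (14, m, 4, k, y, c, w), (14, m, 4, k, y, n, y), (26, w, 11, w, y, c, w), (26, w, 11, w, y, n, y), (28, b, 11, w, y, c, w), (28, b, 11, w, y, n, y), (29, t, 28, c, y, c, w), (29, t, 28, c, y, n, y), (29, t, 28, t, w, v, y)}.
Apply σ_{C = y}; surviving tuples: {(11, k, 11, w, y, n, y), (14, m, 4, k, y, n, y), (26, w, 11, w, y, n, y), (28, b, 11, w, y, n, y), (29, t, 28, c, y, n, y), (29, t, 28, t, w, v, y)}
Keep only column(s) E, A, C: {(b, y, y), (k, y, y), (m, y, y), (t, w, y), (t, y, y), (w, y, y)}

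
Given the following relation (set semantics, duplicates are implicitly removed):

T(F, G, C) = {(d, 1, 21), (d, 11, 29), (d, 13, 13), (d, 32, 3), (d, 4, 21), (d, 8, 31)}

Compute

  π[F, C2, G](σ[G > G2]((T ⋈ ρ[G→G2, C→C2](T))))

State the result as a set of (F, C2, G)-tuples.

ρ[G→G2, C→C2]: schema becomes (F, G2, C2); tuples unchanged.
T ⋈ ρ[G→G2, C→C2](T) (natural join on F): {(d, 1, 21, 1, 21), (d, 1, 21, 11, 29), (d, 1, 21, 13, 13), (d, 1, 21, 32, 3), (d, 1, 21, 4, 21), (d, 1, 21, 8, 31), (d, 11, 29, 1, 21), (d, 11, 29, 11, 29), (d, 11, 29, 13, 13), (d, 11, 29, 32, 3), (d, 11, 29, 4, 21), (d, 11, 29, 8, 31), (d, 13, 13, 1, 21), (d, 13, 13, 11, 29), (d, 13, 13, 13, 13), (d, 13, 13, 32, 3), (d, 13, 13, 4, 21), (d, 13, 13, 8, 31), (d, 32, 3, 1, 21), (d, 32, 3, 11, 29), (d, 32, 3, 13, 13), (d, 32, 3, 32, 3), (d, 32, 3, 4, 21), (d, 32, 3, 8, 31), (d, 4, 21, 1, 21), (d, 4, 21, 11, 29), (d, 4, 21, 13, 13), (d, 4, 21, 32, 3), (d, 4, 21, 4, 21), (d, 4, 21, 8, 31), (d, 8, 31, 1, 21), (d, 8, 31, 11, 29), (d, 8, 31, 13, 13), (d, 8, 31, 32, 3), (d, 8, 31, 4, 21), (d, 8, 31, 8, 31)}
Apply σ_{G > G2}; surviving tuples: {(d, 11, 29, 1, 21), (d, 11, 29, 4, 21), (d, 11, 29, 8, 31), (d, 13, 13, 1, 21), (d, 13, 13, 11, 29), (d, 13, 13, 4, 21), (d, 13, 13, 8, 31), (d, 32, 3, 1, 21), (d, 32, 3, 11, 29), (d, 32, 3, 13, 13), (d, 32, 3, 4, 21), (d, 32, 3, 8, 31), (d, 4, 21, 1, 21), (d, 8, 31, 1, 21), (d, 8, 31, 4, 21)}
π_{F, C2, G} gives {(d, 13, 32), (d, 21, 11), (d, 21, 13), (d, 21, 32), (d, 21, 4), (d, 21, 8), (d, 29, 13), (d, 29, 32), (d, 31, 11), (d, 31, 13), (d, 31, 32)} (4 duplicate(s) eliminated).

{(d, 13, 32), (d, 21, 11), (d, 21, 13), (d, 21, 32), (d, 21, 4), (d, 21, 8), (d, 29, 13), (d, 29, 32), (d, 31, 11), (d, 31, 13), (d, 31, 32)}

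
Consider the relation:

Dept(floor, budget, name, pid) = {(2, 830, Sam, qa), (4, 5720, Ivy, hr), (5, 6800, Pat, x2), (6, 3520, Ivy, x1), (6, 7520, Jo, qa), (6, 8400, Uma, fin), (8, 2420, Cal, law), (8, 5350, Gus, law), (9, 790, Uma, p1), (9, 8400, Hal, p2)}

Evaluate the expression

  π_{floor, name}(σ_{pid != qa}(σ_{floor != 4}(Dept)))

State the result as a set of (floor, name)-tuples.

{(5, Pat), (6, Ivy), (6, Uma), (8, Cal), (8, Gus), (9, Hal), (9, Uma)}

Filtering on floor != 4 leaves {(2, 830, Sam, qa), (5, 6800, Pat, x2), (6, 3520, Ivy, x1), (6, 7520, Jo, qa), (6, 8400, Uma, fin), (8, 2420, Cal, law), (8, 5350, Gus, law), (9, 790, Uma, p1), (9, 8400, Hal, p2)}.
Filtering on pid != qa leaves {(5, 6800, Pat, x2), (6, 3520, Ivy, x1), (6, 8400, Uma, fin), (8, 2420, Cal, law), (8, 5350, Gus, law), (9, 790, Uma, p1), (9, 8400, Hal, p2)}.
Projecting to floor, name: {(5, Pat), (6, Ivy), (6, Uma), (8, Cal), (8, Gus), (9, Hal), (9, Uma)}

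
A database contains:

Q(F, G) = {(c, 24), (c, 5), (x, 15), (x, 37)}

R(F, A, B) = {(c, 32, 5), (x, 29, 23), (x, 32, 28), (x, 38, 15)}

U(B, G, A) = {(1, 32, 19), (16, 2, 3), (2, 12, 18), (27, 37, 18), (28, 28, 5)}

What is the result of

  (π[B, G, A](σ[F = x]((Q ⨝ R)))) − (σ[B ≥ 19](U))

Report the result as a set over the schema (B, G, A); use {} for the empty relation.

Q ⋈ R (natural join on F): {(c, 24, 32, 5), (c, 5, 32, 5), (x, 15, 29, 23), (x, 15, 32, 28), (x, 15, 38, 15), (x, 37, 29, 23), (x, 37, 32, 28), (x, 37, 38, 15)}
σ[F = x]: keep tuples satisfying F = x → {(x, 15, 29, 23), (x, 15, 32, 28), (x, 15, 38, 15), (x, 37, 29, 23), (x, 37, 32, 28), (x, 37, 38, 15)}
Projecting to B, G, A: {(15, 15, 38), (15, 37, 38), (23, 15, 29), (23, 37, 29), (28, 15, 32), (28, 37, 32)}
σ[B ≥ 19]: keep tuples satisfying B ≥ 19 → {(27, 37, 18), (28, 28, 5)}
Difference: {(15, 15, 38), (15, 37, 38), (23, 15, 29), (23, 37, 29), (28, 15, 32), (28, 37, 32)} with {(27, 37, 18), (28, 28, 5)} → {(15, 15, 38), (15, 37, 38), (23, 15, 29), (23, 37, 29), (28, 15, 32), (28, 37, 32)}

{(15, 15, 38), (15, 37, 38), (23, 15, 29), (23, 37, 29), (28, 15, 32), (28, 37, 32)}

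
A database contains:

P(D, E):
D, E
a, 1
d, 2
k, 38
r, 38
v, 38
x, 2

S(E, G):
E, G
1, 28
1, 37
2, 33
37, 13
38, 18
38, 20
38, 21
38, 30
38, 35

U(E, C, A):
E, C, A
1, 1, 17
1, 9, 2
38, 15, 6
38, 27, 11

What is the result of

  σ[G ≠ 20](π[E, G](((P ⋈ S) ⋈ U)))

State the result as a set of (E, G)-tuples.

{(1, 28), (1, 37), (38, 18), (38, 21), (38, 30), (38, 35)}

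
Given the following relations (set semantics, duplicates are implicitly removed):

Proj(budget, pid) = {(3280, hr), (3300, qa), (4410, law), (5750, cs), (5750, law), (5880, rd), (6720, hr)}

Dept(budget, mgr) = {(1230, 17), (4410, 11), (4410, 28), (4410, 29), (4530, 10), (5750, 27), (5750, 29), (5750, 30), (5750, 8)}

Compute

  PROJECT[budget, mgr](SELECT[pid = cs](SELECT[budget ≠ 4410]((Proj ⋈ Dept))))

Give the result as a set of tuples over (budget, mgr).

{(5750, 27), (5750, 29), (5750, 30), (5750, 8)}

Proj ⋈ Dept (natural join on budget): {(4410, law, 11), (4410, law, 28), (4410, law, 29), (5750, cs, 27), (5750, cs, 29), (5750, cs, 30), (5750, cs, 8), (5750, law, 27), (5750, law, 29), (5750, law, 30), (5750, law, 8)}
Filtering on budget ≠ 4410 leaves {(5750, cs, 27), (5750, cs, 29), (5750, cs, 30), (5750, cs, 8), (5750, law, 27), (5750, law, 29), (5750, law, 30), (5750, law, 8)}.
Filtering on pid = cs leaves {(5750, cs, 27), (5750, cs, 29), (5750, cs, 30), (5750, cs, 8)}.
Keep only column(s) budget, mgr: {(5750, 27), (5750, 29), (5750, 30), (5750, 8)}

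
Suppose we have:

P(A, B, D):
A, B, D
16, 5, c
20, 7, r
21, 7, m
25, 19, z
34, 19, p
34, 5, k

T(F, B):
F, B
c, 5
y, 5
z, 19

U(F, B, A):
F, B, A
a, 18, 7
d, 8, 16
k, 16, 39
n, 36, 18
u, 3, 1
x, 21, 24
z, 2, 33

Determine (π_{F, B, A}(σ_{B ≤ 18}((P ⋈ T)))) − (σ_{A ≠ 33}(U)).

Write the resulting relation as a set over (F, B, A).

Joining P and T on B yields {(16, 5, c, c), (16, 5, c, y), (25, 19, z, z), (34, 19, p, z), (34, 5, k, c), (34, 5, k, y)}.
Filtering on B ≤ 18 leaves {(16, 5, c, c), (16, 5, c, y), (34, 5, k, c), (34, 5, k, y)}.
Keep only column(s) F, B, A: {(c, 5, 16), (c, 5, 34), (y, 5, 16), (y, 5, 34)}
Filtering on A ≠ 33 leaves {(a, 18, 7), (d, 8, 16), (k, 16, 39), (n, 36, 18), (u, 3, 1), (x, 21, 24)}.
Set difference of the two operands is {(c, 5, 16), (c, 5, 34), (y, 5, 16), (y, 5, 34)}.

{(c, 5, 16), (c, 5, 34), (y, 5, 16), (y, 5, 34)}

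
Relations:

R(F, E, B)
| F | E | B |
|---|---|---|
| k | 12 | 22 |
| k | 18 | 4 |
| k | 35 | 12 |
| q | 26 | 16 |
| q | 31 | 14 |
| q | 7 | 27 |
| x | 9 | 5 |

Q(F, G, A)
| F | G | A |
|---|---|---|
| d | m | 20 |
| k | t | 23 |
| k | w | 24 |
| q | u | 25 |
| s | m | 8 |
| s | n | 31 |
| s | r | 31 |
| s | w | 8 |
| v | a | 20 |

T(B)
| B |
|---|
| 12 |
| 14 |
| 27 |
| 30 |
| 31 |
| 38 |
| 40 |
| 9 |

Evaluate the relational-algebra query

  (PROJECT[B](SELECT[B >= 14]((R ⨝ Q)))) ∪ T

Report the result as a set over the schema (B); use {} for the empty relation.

Joining R and Q on F yields {(k, 12, 22, t, 23), (k, 12, 22, w, 24), (k, 18, 4, t, 23), (k, 18, 4, w, 24), (k, 35, 12, t, 23), (k, 35, 12, w, 24), (q, 26, 16, u, 25), (q, 31, 14, u, 25), (q, 7, 27, u, 25)}.
Selection B >= 14: {(k, 12, 22, t, 23), (k, 12, 22, w, 24), (q, 26, 16, u, 25), (q, 31, 14, u, 25), (q, 7, 27, u, 25)}
π[B]: project onto (B) (1 duplicate(s) eliminated) → {14, 16, 22, 27}
Set union of the two operands is {12, 14, 16, 22, 27, 30, 31, 38, 40, 9}.

{12, 14, 16, 22, 27, 30, 31, 38, 40, 9}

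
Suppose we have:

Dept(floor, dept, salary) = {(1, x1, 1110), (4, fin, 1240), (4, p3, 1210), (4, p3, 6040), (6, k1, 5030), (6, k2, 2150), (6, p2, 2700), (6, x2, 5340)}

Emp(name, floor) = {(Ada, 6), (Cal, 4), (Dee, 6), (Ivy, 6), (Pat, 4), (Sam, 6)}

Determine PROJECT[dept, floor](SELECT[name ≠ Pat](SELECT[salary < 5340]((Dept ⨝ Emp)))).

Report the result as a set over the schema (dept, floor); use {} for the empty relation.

Joining Dept and Emp on floor yields {(4, fin, 1240, Cal), (4, fin, 1240, Pat), (4, p3, 1210, Cal), (4, p3, 1210, Pat), (4, p3, 6040, Cal), (4, p3, 6040, Pat), (6, k1, 5030, Ada), (6, k1, 5030, Dee), (6, k1, 5030, Ivy), (6, k1, 5030, Sam), (6, k2, 2150, Ada), (6, k2, 2150, Dee), (6, k2, 2150, Ivy), (6, k2, 2150, Sam), (6, p2, 2700, Ada), (6, p2, 2700, Dee), (6, p2, 2700, Ivy), (6, p2, 2700, Sam), (6, x2, 5340, Ada), (6, x2, 5340, Dee), (6, x2, 5340, Ivy), (6, x2, 5340, Sam)}.
Apply σ_{salary < 5340}; surviving tuples: {(4, fin, 1240, Cal), (4, fin, 1240, Pat), (4, p3, 1210, Cal), (4, p3, 1210, Pat), (6, k1, 5030, Ada), (6, k1, 5030, Dee), (6, k1, 5030, Ivy), (6, k1, 5030, Sam), (6, k2, 2150, Ada), (6, k2, 2150, Dee), (6, k2, 2150, Ivy), (6, k2, 2150, Sam), (6, p2, 2700, Ada), (6, p2, 2700, Dee), (6, p2, 2700, Ivy), (6, p2, 2700, Sam)}
Apply σ_{name ≠ Pat}; surviving tuples: {(4, fin, 1240, Cal), (4, p3, 1210, Cal), (6, k1, 5030, Ada), (6, k1, 5030, Dee), (6, k1, 5030, Ivy), (6, k1, 5030, Sam), (6, k2, 2150, Ada), (6, k2, 2150, Dee), (6, k2, 2150, Ivy), (6, k2, 2150, Sam), (6, p2, 2700, Ada), (6, p2, 2700, Dee), (6, p2, 2700, Ivy), (6, p2, 2700, Sam)}
Projecting to dept, floor (9 duplicate(s) eliminated): {(fin, 4), (k1, 6), (k2, 6), (p2, 6), (p3, 4)}

{(fin, 4), (k1, 6), (k2, 6), (p2, 6), (p3, 4)}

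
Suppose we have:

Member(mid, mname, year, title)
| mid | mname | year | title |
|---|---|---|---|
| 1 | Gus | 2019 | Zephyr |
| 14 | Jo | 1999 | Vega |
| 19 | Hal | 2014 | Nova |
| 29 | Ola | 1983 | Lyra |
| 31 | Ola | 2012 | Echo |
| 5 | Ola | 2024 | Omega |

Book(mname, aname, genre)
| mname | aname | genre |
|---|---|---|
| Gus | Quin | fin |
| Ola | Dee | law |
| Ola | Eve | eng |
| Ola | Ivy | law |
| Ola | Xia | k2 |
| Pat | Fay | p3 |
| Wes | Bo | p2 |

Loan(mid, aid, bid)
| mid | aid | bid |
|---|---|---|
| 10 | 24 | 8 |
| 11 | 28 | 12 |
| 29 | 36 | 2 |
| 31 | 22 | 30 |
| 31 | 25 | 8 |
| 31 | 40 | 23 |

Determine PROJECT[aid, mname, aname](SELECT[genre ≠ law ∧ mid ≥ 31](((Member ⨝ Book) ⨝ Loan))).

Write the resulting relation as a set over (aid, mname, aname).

{(22, Ola, Eve), (22, Ola, Xia), (25, Ola, Eve), (25, Ola, Xia), (40, Ola, Eve), (40, Ola, Xia)}

Member ⋈ Book (natural join on mname): {(1, Gus, 2019, Zephyr, Quin, fin), (29, Ola, 1983, Lyra, Dee, law), (29, Ola, 1983, Lyra, Eve, eng), (29, Ola, 1983, Lyra, Ivy, law), (29, Ola, 1983, Lyra, Xia, k2), (31, Ola, 2012, Echo, Dee, law), (31, Ola, 2012, Echo, Eve, eng), (31, Ola, 2012, Echo, Ivy, law), (31, Ola, 2012, Echo, Xia, k2), (5, Ola, 2024, Omega, Dee, law), (5, Ola, 2024, Omega, Eve, eng), (5, Ola, 2024, Omega, Ivy, law), (5, Ola, 2024, Omega, Xia, k2)}
(Member ⨝ Book) ⋈ Loan (natural join on mid): {(29, Ola, 1983, Lyra, Dee, law, 36, 2), (29, Ola, 1983, Lyra, Eve, eng, 36, 2), (29, Ola, 1983, Lyra, Ivy, law, 36, 2), (29, Ola, 1983, Lyra, Xia, k2, 36, 2), (31, Ola, 2012, Echo, Dee, law, 22, 30), (31, Ola, 2012, Echo, Dee, law, 25, 8), (31, Ola, 2012, Echo, Dee, law, 40, 23), (31, Ola, 2012, Echo, Eve, eng, 22, 30), (31, Ola, 2012, Echo, Eve, eng, 25, 8), (31, Ola, 2012, Echo, Eve, eng, 40, 23), (31, Ola, 2012, Echo, Ivy, law, 22, 30), (31, Ola, 2012, Echo, Ivy, law, 25, 8), (31, Ola, 2012, Echo, Ivy, law, 40, 23), (31, Ola, 2012, Echo, Xia, k2, 22, 30), (31, Ola, 2012, Echo, Xia, k2, 25, 8), (31, Ola, 2012, Echo, Xia, k2, 40, 23)}
Apply σ_{genre ≠ law ∧ mid ≥ 31}; surviving tuples: {(31, Ola, 2012, Echo, Eve, eng, 22, 30), (31, Ola, 2012, Echo, Eve, eng, 25, 8), (31, Ola, 2012, Echo, Eve, eng, 40, 23), (31, Ola, 2012, Echo, Xia, k2, 22, 30), (31, Ola, 2012, Echo, Xia, k2, 25, 8), (31, Ola, 2012, Echo, Xia, k2, 40, 23)}
Keep only column(s) aid, mname, aname: {(22, Ola, Eve), (22, Ola, Xia), (25, Ola, Eve), (25, Ola, Xia), (40, Ola, Eve), (40, Ola, Xia)}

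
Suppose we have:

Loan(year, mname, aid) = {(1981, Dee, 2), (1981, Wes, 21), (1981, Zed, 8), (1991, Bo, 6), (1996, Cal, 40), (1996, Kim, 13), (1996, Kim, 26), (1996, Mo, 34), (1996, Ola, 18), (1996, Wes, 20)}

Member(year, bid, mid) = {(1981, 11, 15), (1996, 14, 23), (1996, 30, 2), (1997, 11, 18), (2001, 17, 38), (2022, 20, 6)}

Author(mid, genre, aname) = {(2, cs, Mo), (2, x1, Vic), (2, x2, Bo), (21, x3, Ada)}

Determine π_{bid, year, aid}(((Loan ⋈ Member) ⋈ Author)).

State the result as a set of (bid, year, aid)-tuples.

Natural join on year: {(1981, Dee, 2, 11, 15), (1981, Wes, 21, 11, 15), (1981, Zed, 8, 11, 15), (1996, Cal, 40, 14, 23), (1996, Cal, 40, 30, 2), (1996, Kim, 13, 14, 23), (1996, Kim, 13, 30, 2), (1996, Kim, 26, 14, 23), (1996, Kim, 26, 30, 2), (1996, Mo, 34, 14, 23), (1996, Mo, 34, 30, 2), (1996, Ola, 18, 14, 23), (1996, Ola, 18, 30, 2), (1996, Wes, 20, 14, 23), (1996, Wes, 20, 30, 2)}
Natural join on mid: {(1996, Cal, 40, 30, 2, cs, Mo), (1996, Cal, 40, 30, 2, x1, Vic), (1996, Cal, 40, 30, 2, x2, Bo), (1996, Kim, 13, 30, 2, cs, Mo), (1996, Kim, 13, 30, 2, x1, Vic), (1996, Kim, 13, 30, 2, x2, Bo), (1996, Kim, 26, 30, 2, cs, Mo), (1996, Kim, 26, 30, 2, x1, Vic), (1996, Kim, 26, 30, 2, x2, Bo), (1996, Mo, 34, 30, 2, cs, Mo), (1996, Mo, 34, 30, 2, x1, Vic), (1996, Mo, 34, 30, 2, x2, Bo), (1996, Ola, 18, 30, 2, cs, Mo), (1996, Ola, 18, 30, 2, x1, Vic), (1996, Ola, 18, 30, 2, x2, Bo), (1996, Wes, 20, 30, 2, cs, Mo), (1996, Wes, 20, 30, 2, x1, Vic), (1996, Wes, 20, 30, 2, x2, Bo)}
π_{bid, year, aid} gives {(30, 1996, 13), (30, 1996, 18), (30, 1996, 20), (30, 1996, 26), (30, 1996, 34), (30, 1996, 40)} (12 duplicate(s) eliminated).

{(30, 1996, 13), (30, 1996, 18), (30, 1996, 20), (30, 1996, 26), (30, 1996, 34), (30, 1996, 40)}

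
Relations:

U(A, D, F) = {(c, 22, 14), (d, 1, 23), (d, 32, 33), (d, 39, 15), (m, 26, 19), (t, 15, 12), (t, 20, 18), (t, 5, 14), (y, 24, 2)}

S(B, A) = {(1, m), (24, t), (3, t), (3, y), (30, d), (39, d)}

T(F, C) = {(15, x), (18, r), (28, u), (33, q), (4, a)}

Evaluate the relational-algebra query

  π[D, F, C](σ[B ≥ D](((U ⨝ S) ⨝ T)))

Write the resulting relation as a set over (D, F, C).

{(20, 18, r), (32, 33, q), (39, 15, x)}

Natural join on A: {(d, 1, 23, 30), (d, 1, 23, 39), (d, 32, 33, 30), (d, 32, 33, 39), (d, 39, 15, 30), (d, 39, 15, 39), (m, 26, 19, 1), (t, 15, 12, 24), (t, 15, 12, 3), (t, 20, 18, 24), (t, 20, 18, 3), (t, 5, 14, 24), (t, 5, 14, 3), (y, 24, 2, 3)}
Natural join on F: {(d, 32, 33, 30, q), (d, 32, 33, 39, q), (d, 39, 15, 30, x), (d, 39, 15, 39, x), (t, 20, 18, 24, r), (t, 20, 18, 3, r)}
Apply σ_{B ≥ D}; surviving tuples: {(d, 32, 33, 39, q), (d, 39, 15, 39, x), (t, 20, 18, 24, r)}
π_{D, F, C} gives {(20, 18, r), (32, 33, q), (39, 15, x)}.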